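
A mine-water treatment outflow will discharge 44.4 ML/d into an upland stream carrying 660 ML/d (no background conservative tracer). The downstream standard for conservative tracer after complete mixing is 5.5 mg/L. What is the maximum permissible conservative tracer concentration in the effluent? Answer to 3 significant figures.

At the limit, (Qr·Cr + Qe·Cₑ)/(Qr + Qe) = 5.5:
Cₑ = (704.4·5.5 − 660.0·0) / 44.40 = 87.26 mg/L.

87.3 mg/L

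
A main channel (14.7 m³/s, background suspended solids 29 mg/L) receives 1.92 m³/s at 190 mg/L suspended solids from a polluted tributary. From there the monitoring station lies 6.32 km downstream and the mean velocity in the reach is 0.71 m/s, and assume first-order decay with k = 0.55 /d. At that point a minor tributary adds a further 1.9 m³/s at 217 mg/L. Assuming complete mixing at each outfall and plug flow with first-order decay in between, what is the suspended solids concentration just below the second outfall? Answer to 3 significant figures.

62.6 mg/L

Flow-weighted average: C = (14.70·29.00 + 1.920·190.0) / 16.62 = 791.1/16.62 = 47.60 mg/L; combined flow 16.62 m³/s.
Travel time t = 6.32·1000 / 0.71 = 8901 s = 2.473 h.
Applying C = C₀e^(−kt): 47.60 × 0.9449 = 44.98 mg/L.
Second outfall: C = (16.62·44.98 + 1.900·217.0)/18.52 = 62.63 mg/L.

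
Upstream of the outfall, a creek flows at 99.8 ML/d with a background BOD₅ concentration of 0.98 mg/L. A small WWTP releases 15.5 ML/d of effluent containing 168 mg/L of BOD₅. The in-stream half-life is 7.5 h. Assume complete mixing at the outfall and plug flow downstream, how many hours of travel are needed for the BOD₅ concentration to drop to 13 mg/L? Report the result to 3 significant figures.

Mass balance: C = (99.80·0.9800 + 15.50·168.0) / 115.3 = 2702/115.3 = 23.43 mg/L.
Half-life 7.5 h → k = ln 2 / 7.5 = 0.09242 h⁻¹ = 2.218 d⁻¹.
23.43·exp(−k·t) = 13 → t = ln(23.43/13)/k = 22950 s = 6.375 h.

6.38 h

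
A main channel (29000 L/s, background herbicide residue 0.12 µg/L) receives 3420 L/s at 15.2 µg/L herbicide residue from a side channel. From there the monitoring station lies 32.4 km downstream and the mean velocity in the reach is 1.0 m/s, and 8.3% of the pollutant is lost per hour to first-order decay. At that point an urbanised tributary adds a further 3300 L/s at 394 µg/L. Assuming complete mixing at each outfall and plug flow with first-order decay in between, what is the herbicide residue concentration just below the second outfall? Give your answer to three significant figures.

37.1 µg/L

Flow-weighted average: C = (29000·0.1200 + 3420·15.20) / 32420 = 55460/32420 = 1.711 µg/L; combined flow 32420 L/s.
Travel time t = 32.4·1000 / 1.0 = 32400 s = 9.000 h.
8.3%/h lost → k = −ln(1 − 0.083) = 0.08665 h⁻¹.
Applying C = C₀e^(−kt): 1.711 × 0.4585 = 0.7844 µg/L.
Second outfall: C = (32420·0.7844 + 3300·394.0)/35720 = 37.11 µg/L.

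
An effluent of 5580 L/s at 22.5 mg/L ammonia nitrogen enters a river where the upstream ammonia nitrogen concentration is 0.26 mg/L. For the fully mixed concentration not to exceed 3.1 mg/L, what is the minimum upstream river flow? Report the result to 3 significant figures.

Set C_mix = 3.1: (Q·0.2600 + 5580·22.50) / (Q + 5580) = 3.1
→ Q = 5580·(22.50 − 3.1)/(3.1 − 0.2600) = 38120 L/s.

38100 L/s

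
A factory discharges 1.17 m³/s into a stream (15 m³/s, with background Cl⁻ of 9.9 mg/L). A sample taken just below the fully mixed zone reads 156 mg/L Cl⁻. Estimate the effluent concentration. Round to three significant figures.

2030 mg/L

Mass balance: 15.00·9.900 + 1.170·Cₑ = 16.17·156.0
→ Cₑ = (16.17·156.0 − 15.00·9.900) / 1.170 = 2029 mg/L.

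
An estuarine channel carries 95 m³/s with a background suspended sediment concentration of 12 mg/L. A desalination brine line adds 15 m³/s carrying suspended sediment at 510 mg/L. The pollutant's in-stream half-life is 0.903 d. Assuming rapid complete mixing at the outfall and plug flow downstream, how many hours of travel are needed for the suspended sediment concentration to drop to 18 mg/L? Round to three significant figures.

46.6 h

After mixing, C = (95.00·12.00 + 15.00·510.0) / 110.0 = 8790/110.0 = 79.91 mg/L.
Half-life 0.903 d → k = ln 2 / 0.903 = 0.7676 d⁻¹.
79.91·exp(−k·t) = 18 → t = ln(79.91/18)/k = 167800 s = 46.60 h.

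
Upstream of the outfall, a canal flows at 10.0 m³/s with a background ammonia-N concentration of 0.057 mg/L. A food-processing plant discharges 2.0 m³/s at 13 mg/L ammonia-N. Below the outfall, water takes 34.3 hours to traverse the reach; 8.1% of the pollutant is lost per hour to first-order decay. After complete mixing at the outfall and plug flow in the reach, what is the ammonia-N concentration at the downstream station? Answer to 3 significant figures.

Mass balance: C = (10.00·0.05700 + 2.000·13.00) / 12.00 = 26.57/12.00 = 2.214 mg/L.
8.1%/h lost → k = −ln(1 − 0.081) = 0.08447 h⁻¹.
Decay over the reach: 2.214·exp(−kt) = 2.214·0.05517 = 0.1222 mg/L.

0.122 mg/L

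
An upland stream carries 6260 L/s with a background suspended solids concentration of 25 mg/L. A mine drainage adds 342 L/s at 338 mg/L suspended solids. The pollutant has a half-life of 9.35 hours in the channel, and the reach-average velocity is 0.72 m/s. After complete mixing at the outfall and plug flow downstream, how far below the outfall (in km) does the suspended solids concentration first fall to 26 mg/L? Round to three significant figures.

16.1 km

Mixed concentration C = ΣQC/ΣQ = (6260·25.00 + 342.0·338.0) / 6602 = 272100/6602 = 41.21 mg/L.
Half-life 9.35 h → k = ln 2 / 9.35 = 0.07413 h⁻¹ = 1.779 d⁻¹.
Set 41.21·exp(−k·t) = 26 → t = ln(41.21/26)/k = 22370 s = 6.214 h.
Distance = v·t = 0.72·22370 = 16110 m = 16.11 km.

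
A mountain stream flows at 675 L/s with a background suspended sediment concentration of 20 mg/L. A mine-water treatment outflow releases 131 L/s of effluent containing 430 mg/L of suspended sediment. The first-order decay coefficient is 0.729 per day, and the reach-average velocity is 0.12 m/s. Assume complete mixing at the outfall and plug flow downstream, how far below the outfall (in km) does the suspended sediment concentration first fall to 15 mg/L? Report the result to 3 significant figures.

After mixing, C = (675.0·20.00 + 131.0·430.0) / 806.0 = 69830/806.0 = 86.64 mg/L.
Set 86.64·exp(−k·t) = 15 → t = ln(86.64/15)/k = 207800 s = 57.73 h.
Distance = v·t = 0.12·207800 = 24940 m = 24.94 km.

24.9 km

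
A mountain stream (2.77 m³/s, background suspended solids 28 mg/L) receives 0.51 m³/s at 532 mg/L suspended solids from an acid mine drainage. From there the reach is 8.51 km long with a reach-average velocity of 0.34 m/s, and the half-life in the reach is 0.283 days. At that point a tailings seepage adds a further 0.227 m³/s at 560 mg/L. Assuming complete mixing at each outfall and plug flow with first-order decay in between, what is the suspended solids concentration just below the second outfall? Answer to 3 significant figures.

85.2 mg/L

Mass balance: C = (2.770·28.00 + 0.5100·532.0) / 3.280 = 348.9/3.280 = 106.4 mg/L; combined flow 3.280 m³/s.
Travel time t = 8.51·1000 / 0.34 = 25030 s = 6.953 h.
Half-life 0.283 d → k = ln 2 / 0.283 = 2.449 d⁻¹.
Applying C = C₀e^(−kt): 106.4 × 0.4919 = 52.32 mg/L.
At the second outfall, C = (3.280·52.32 + 0.2270·560.0) / (3.280 + 0.2270) = 85.18 mg/L.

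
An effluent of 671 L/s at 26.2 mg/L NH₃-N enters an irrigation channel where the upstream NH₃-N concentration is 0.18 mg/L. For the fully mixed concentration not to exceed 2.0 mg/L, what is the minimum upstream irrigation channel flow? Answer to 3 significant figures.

Set C_mix = 2.0: (Q·0.1800 + 671.0·26.20) / (Q + 671.0) = 2.0
→ Q = 671.0·(26.20 − 2.0)/(2.0 − 0.1800) = 8922 L/s.

8920 L/s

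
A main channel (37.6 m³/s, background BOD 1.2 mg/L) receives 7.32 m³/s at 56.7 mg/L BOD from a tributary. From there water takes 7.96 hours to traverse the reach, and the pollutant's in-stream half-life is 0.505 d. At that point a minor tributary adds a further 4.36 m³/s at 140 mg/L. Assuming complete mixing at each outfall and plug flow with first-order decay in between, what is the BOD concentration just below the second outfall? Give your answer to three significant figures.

18.3 mg/L

Conservation of mass: C = (37.60·1.200 + 7.320·56.70) / 44.92 = 460.2/44.92 = 10.24 mg/L; combined flow 44.92 m³/s.
Half-life 0.505 d → k = ln 2 / 0.505 = 1.373 d⁻¹.
After decay, C = 10.24 × e^(−kt) = 10.24 × 0.6343 = 6.498 mg/L.
At the second outfall, C = (44.92·6.498 + 4.360·140.0) / (44.92 + 4.360) = 18.31 mg/L.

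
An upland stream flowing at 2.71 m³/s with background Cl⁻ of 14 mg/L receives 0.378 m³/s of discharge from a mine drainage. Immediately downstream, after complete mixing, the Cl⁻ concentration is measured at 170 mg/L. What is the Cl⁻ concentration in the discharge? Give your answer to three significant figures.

Mass balance: 2.710·14.00 + 0.3780·Cₑ = 3.088·170.0
→ Cₑ = (3.088·170.0 − 2.710·14.00) / 0.3780 = 1288 mg/L.

1290 mg/L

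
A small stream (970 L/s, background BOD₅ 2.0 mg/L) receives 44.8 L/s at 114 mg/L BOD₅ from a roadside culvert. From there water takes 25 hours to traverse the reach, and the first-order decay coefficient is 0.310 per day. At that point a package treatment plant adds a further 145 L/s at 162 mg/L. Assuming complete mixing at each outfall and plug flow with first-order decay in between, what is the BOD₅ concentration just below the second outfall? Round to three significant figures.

After mixing, C = (970.0·2.000 + 44.80·114.0) / 1015 = 7047/1015 = 6.944 mg/L; combined flow 1015 L/s.
Applying C = C₀e^(−kt): 6.944 × 0.7240 = 5.028 mg/L.
Second outfall: C = (1015·5.028 + 145.0·162.0)/1160 = 24.65 mg/L.

24.7 mg/L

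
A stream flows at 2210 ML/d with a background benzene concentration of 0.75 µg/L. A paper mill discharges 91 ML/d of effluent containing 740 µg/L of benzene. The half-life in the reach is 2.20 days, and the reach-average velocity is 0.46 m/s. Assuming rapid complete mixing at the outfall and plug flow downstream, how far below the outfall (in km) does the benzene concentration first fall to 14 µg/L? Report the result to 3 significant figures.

Mass balance: C = (2210·0.7500 + 91.00·740.0) / 2301 = 69000/2301 = 29.99 µg/L.
Half-life 2.20 d → k = ln 2 / 2.20 = 0.3151 d⁻¹.
Set 29.99·exp(−k·t) = 14 → t = ln(29.99/14)/k = 208900 s = 58.02 h.
Distance = v·t = 0.46·208900 = 96080 m = 96.08 km.

96.1 km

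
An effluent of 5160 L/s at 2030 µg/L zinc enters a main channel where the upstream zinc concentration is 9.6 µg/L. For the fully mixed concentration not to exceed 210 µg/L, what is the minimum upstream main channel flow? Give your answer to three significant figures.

46900 L/s

Set C_mix = 210: (Q·9.600 + 5160·2030) / (Q + 5160) = 210
→ Q = 5160·(2030 − 210)/(210 − 9.600) = 46860 L/s.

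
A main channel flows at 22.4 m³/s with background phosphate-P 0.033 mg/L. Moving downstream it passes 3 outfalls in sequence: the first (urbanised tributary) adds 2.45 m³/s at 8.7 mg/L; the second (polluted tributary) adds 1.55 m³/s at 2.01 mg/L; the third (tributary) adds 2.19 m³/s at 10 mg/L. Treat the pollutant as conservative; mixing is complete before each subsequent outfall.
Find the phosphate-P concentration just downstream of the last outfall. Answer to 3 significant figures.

Below outfall 1: Q → 24.85 m³/s, C = (22.40·0.03300 + 2.450·8.700)/24.85 = 0.8875 mg/L.
Below outfall 2: Q → 26.40 m³/s, C = (24.85·0.8875 + 1.550·2.010)/26.40 = 0.9534 mg/L.
Below outfall 3: Q → 28.59 m³/s, C = (26.40·0.9534 + 2.190·10.00)/28.59 = 1.646 mg/L.

1.65 mg/L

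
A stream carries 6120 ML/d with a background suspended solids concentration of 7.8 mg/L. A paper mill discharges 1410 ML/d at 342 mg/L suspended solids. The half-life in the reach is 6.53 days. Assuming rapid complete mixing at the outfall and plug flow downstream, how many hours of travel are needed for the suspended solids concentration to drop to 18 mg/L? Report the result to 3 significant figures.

Flow-weighted average: C = (6120·7.800 + 1410·342.0) / 7530 = 530000/7530 = 70.38 mg/L.
Half-life 6.53 d → k = ln 2 / 6.53 = 0.1061 d⁻¹.
70.38·exp(−k·t) = 18 → t = ln(70.38/18)/k = 1110000 s = 308.3 h.

308 h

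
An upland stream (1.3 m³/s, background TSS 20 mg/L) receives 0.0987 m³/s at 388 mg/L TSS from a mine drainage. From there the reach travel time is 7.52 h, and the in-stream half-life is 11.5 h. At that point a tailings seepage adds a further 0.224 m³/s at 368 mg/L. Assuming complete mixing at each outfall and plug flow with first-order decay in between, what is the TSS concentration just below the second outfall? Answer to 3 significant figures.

76.0 mg/L

Conservation of mass: C = (1.300·20.00 + 0.09870·388.0) / 1.399 = 64.30/1.399 = 45.97 mg/L; combined flow 1.399 m³/s.
Half-life 11.5 h → k = ln 2 / 11.5 = 0.06027 h⁻¹ = 1.447 d⁻¹.
After decay, C = 45.97 × e^(−kt) = 45.97 × 0.6356 = 29.22 mg/L.
At the second outfall, C = (1.399·29.22 + 0.2240·368.0) / (1.399 + 0.2240) = 75.98 mg/L.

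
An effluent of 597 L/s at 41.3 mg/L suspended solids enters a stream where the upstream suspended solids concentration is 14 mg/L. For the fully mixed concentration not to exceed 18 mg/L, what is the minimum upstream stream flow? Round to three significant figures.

Set C_mix = 18: (Q·14.00 + 597.0·41.30) / (Q + 597.0) = 18
→ Q = 597.0·(41.30 − 18)/(18 − 14.00) = 3478 L/s.

3480 L/s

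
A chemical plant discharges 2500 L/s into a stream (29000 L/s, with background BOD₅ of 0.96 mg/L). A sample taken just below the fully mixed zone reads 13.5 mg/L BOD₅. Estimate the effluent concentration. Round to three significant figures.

159 mg/L

Mass balance: 29000·0.9600 + 2500·Cₑ = 31500·13.50
→ Cₑ = (31500·13.50 − 29000·0.9600) / 2500 = 159.0 mg/L.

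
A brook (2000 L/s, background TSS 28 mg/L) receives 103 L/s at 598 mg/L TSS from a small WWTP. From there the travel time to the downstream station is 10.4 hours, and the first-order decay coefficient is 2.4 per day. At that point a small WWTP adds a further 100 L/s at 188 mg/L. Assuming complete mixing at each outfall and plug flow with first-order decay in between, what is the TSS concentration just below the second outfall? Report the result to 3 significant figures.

Conservation of mass: C = (2000·28.00 + 103.0·598.0) / 2103 = 117600/2103 = 55.92 mg/L; combined flow 2103 L/s.
First-order decay: C = 55.92·exp(−k·t) = 55.92·0.3535 = 19.76 mg/L.
Second outfall: C = (2103·19.76 + 100.0·188.0)/2203 = 27.40 mg/L.

27.4 mg/L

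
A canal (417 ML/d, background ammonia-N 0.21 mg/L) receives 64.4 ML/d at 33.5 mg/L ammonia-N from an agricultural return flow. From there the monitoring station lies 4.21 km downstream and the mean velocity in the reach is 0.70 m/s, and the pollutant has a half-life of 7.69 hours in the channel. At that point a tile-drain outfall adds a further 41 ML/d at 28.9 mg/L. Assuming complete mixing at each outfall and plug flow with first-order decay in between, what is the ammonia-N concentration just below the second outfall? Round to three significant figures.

5.96 mg/L

After mixing, C = (417.0·0.2100 + 64.40·33.50) / 481.4 = 2245/481.4 = 4.663 mg/L; combined flow 481.4 ML/d.
Travel time t = 4.21·1000 / 0.70 = 6014 s = 1.671 h.
Half-life 7.69 h → k = ln 2 / 7.69 = 0.09014 h⁻¹ = 2.163 d⁻¹.
First-order decay: C = 4.663·exp(−k·t) = 4.663·0.8602 = 4.011 mg/L.
Second outfall: C = (481.4·4.011 + 41.00·28.90)/522.4 = 5.965 mg/L.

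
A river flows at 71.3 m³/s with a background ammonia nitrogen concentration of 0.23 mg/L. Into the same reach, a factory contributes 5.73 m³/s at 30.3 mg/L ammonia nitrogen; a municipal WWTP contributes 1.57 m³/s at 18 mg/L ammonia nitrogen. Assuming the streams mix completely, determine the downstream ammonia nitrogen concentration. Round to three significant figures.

Mixed concentration C = ΣQC/ΣQ = (71.30·0.2300 + 5.730·30.30 + 1.570·18.00) / 78.60 = 218.3/78.60 = 2.777 mg/L.

2.78 mg/L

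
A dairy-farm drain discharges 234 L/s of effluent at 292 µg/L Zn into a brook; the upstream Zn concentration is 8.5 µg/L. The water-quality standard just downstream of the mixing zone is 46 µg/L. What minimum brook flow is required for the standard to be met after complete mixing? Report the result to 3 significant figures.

Set C_mix = 46: (Q·8.500 + 234.0·292.0) / (Q + 234.0) = 46
→ Q = 234.0·(292.0 − 46)/(46 − 8.500) = 1535 L/s.

1540 L/s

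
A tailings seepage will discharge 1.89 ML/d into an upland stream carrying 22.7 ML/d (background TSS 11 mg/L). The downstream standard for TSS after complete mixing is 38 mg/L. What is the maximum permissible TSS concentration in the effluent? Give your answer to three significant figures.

362 mg/L

At the limit, (Qr·Cr + Qe·Cₑ)/(Qr + Qe) = 38:
Cₑ = (24.59·38 − 22.70·11.00) / 1.890 = 362.3 mg/L.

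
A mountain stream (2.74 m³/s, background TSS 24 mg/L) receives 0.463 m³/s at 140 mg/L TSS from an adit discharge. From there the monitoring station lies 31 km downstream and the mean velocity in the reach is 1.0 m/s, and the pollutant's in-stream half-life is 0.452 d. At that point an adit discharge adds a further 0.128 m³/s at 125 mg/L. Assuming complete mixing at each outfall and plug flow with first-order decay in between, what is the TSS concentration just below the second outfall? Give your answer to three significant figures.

Mixed concentration C = ΣQC/ΣQ = (2.740·24.00 + 0.4630·140.0) / 3.203 = 130.6/3.203 = 40.77 mg/L; combined flow 3.203 m³/s.
Travel time t = 31·1000 / 1.0 = 31000 s = 8.611 h.
Half-life 0.452 d → k = ln 2 / 0.452 = 1.534 d⁻¹.
Decay over the reach: 40.77·exp(−kt) = 40.77·0.5768 = 23.52 mg/L.
Second outfall: C = (3.203·23.52 + 0.1280·125.0)/3.331 = 27.42 mg/L.

27.4 mg/L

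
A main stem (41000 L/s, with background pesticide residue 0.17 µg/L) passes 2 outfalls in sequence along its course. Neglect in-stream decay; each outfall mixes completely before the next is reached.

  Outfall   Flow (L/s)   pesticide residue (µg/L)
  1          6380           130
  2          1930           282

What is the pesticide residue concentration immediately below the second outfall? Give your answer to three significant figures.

28.0 µg/L

Outfall 1: combined Q = 47380 L/s; C = (41000·0.1700 + 6380·130.0)/47380 = 17.65 µg/L.
Outfall 2: combined Q = 49310 L/s; C = (47380·17.65 + 1930·282.0)/49310 = 28.00 µg/L.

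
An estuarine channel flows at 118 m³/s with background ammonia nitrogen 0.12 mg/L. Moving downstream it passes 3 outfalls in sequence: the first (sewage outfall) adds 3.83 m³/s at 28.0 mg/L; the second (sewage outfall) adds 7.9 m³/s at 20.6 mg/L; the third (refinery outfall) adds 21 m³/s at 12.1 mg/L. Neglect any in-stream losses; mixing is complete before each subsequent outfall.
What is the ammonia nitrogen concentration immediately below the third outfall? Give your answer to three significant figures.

3.57 mg/L

Below outfall 1: Q → 121.8 m³/s, C = (118.0·0.1200 + 3.830·28.00)/121.8 = 0.9965 mg/L.
Below outfall 2: Q → 129.7 m³/s, C = (121.8·0.9965 + 7.900·20.60)/129.7 = 2.190 mg/L.
Below outfall 3: Q → 150.7 m³/s, C = (129.7·2.190 + 21.00·12.10)/150.7 = 3.571 mg/L.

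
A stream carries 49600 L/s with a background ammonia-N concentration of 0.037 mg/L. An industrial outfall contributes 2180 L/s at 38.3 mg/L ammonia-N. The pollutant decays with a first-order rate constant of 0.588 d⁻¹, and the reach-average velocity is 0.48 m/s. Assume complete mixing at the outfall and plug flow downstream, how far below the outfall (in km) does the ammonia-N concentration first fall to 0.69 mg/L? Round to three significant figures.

Mixed concentration C = ΣQC/ΣQ = (49600·0.03700 + 2180·38.30) / 51780 = 85330/51780 = 1.648 mg/L.
Set 1.648·exp(−k·t) = 0.69 → t = ln(1.648/0.69)/k = 127900 s = 35.53 h.
Distance = v·t = 0.48·127900 = 61400 m = 61.40 km.

61.4 km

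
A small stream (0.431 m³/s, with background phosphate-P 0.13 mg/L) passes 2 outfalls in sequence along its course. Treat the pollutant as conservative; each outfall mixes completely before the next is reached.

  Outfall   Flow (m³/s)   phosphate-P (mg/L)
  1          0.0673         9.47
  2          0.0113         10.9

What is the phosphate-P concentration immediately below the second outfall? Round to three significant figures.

1.60 mg/L

Outfall 1: combined Q = 0.4983 m³/s; C = (0.4310·0.1300 + 0.06730·9.470)/0.4983 = 1.391 mg/L.
Outfall 2: combined Q = 0.5096 m³/s; C = (0.4983·1.391 + 0.01130·10.90)/0.5096 = 1.602 mg/L.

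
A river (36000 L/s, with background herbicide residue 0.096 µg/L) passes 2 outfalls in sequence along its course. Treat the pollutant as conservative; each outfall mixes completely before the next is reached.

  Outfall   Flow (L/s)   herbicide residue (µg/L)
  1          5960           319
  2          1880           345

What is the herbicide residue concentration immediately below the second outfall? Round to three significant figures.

58.2 µg/L

After outfall 1: Q = 36000 + 5960 = 41960 L/s; C = (36000·0.09600 + 5960·319.0)/41960 = 45.39 µg/L.
After outfall 2: Q = 41960 + 1880 = 43840 L/s; C = (41960·45.39 + 1880·345.0)/43840 = 58.24 µg/L.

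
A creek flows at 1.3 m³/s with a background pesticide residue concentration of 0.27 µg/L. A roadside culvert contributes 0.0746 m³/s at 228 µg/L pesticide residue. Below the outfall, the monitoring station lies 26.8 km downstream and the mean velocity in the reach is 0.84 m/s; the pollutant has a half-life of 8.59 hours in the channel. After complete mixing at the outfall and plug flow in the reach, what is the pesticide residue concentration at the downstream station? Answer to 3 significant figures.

6.18 µg/L

Mass balance: C = (1.300·0.2700 + 0.07460·228.0) / 1.375 = 17.36/1.375 = 12.63 µg/L.
Travel time t = 26.8·1000 / 0.84 = 31900 s = 8.862 h.
Half-life 8.59 h → k = ln 2 / 8.59 = 0.08069 h⁻¹ = 1.937 d⁻¹.
First-order decay: C = 12.63·exp(−k·t) = 12.63·0.4891 = 6.177 µg/L.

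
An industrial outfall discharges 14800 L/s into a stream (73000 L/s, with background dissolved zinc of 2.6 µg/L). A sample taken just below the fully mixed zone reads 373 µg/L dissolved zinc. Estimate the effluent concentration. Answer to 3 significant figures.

2200 µg/L

Mass balance: 73000·2.600 + 14800·Cₑ = 87800·373.0
→ Cₑ = (87800·373.0 − 73000·2.600) / 14800 = 2200 µg/L.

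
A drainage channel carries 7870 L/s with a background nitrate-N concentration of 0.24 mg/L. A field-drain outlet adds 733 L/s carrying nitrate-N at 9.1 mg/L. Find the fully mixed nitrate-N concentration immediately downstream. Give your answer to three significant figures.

After mixing, C = (7870·0.2400 + 733.0·9.100) / 8603 = 8559/8603 = 0.9949 mg/L.

0.995 mg/L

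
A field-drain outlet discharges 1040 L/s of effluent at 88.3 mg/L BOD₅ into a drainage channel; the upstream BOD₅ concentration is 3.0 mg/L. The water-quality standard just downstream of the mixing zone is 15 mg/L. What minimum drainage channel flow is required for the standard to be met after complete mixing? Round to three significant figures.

Set C_mix = 15: (Q·3.000 + 1040·88.30) / (Q + 1040) = 15
→ Q = 1040·(88.30 − 15)/(15 − 3.000) = 6353 L/s.

6350 L/s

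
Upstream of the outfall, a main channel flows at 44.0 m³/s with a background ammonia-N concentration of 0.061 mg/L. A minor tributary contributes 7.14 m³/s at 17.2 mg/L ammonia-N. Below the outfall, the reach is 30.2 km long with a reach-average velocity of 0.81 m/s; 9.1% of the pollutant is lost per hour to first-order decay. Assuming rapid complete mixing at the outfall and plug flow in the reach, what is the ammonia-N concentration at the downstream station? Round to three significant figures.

0.914 mg/L

Conservation of mass: C = (44.00·0.06100 + 7.140·17.20) / 51.14 = 125.5/51.14 = 2.454 mg/L.
Travel time t = 30.2·1000 / 0.81 = 37280 s = 10.36 h.
9.1%/h lost → k = −ln(1 − 0.091) = 0.09541 h⁻¹.
First-order decay: C = 2.454·exp(−k·t) = 2.454·0.3723 = 0.9135 mg/L.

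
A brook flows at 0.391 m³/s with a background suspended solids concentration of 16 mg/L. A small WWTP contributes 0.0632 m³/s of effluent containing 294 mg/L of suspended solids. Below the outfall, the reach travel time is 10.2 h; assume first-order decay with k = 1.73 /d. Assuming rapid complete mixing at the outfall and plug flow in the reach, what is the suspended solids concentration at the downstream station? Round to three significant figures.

Conservation of mass: C = (0.3910·16.00 + 0.06320·294.0) / 0.4542 = 24.84/0.4542 = 54.68 mg/L.
Decay over the reach: 54.68·exp(−kt) = 54.68·0.4794 = 26.21 mg/L.

26.2 mg/L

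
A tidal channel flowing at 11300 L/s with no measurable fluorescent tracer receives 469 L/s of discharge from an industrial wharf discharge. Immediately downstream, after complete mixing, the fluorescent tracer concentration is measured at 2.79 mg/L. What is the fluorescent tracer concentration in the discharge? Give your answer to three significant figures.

Mass balance: 11300·0 + 469.0·Cₑ = 11770·2.790
→ Cₑ = (11770·2.790 − 11300·0) / 469.0 = 70.01 mg/L.

70.0 mg/L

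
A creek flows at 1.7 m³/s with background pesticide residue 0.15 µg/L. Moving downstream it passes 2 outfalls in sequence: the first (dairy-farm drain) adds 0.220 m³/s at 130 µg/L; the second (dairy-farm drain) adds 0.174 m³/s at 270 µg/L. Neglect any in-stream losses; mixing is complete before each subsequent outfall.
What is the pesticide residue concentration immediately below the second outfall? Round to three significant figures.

36.2 µg/L

Below outfall 1: Q → 1.920 m³/s, C = (1.700·0.1500 + 0.2200·130.0)/1.920 = 15.03 µg/L.
Below outfall 2: Q → 2.094 m³/s, C = (1.920·15.03 + 0.1740·270.0)/2.094 = 36.22 µg/L.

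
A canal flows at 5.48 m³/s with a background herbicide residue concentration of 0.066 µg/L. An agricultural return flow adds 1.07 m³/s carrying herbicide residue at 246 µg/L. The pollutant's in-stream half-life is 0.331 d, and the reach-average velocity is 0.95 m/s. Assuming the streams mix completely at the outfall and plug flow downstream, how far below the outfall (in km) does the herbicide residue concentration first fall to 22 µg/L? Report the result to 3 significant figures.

23.7 km

Conservation of mass: C = (5.480·0.06600 + 1.070·246.0) / 6.550 = 263.6/6.550 = 40.24 µg/L.
Half-life 0.331 d → k = ln 2 / 0.331 = 2.094 d⁻¹.
Set 40.24·exp(−k·t) = 22 → t = ln(40.24/22)/k = 24910 s = 6.921 h.
Distance = v·t = 0.95·24910 = 23670 m = 23.67 km.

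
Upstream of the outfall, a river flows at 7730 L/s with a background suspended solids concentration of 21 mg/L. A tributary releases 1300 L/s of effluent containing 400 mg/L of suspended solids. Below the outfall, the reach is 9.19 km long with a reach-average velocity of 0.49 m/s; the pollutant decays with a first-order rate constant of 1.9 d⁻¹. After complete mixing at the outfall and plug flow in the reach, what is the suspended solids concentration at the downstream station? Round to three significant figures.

50.0 mg/L

Mixed concentration C = ΣQC/ΣQ = (7730·21.00 + 1300·400.0) / 9030 = 682300/9030 = 75.56 mg/L.
Travel time t = 9.19·1000 / 0.49 = 18760 s = 5.210 h.
Applying C = C₀e^(−kt): 75.56 × 0.6620 = 50.02 mg/L.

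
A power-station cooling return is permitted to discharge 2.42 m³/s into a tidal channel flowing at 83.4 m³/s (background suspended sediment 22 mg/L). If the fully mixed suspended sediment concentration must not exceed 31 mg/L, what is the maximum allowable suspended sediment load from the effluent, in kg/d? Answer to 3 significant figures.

71300 kg/d

Mass balance at the limit: 83.40·22.00 + 2.420·Cₑ = 85.82·31 → Cₑ = 341.2 mg/L.
Load = 2.420 m³/s × 341.2 g/m³ × 86 400 s/d = 71330 kg/d.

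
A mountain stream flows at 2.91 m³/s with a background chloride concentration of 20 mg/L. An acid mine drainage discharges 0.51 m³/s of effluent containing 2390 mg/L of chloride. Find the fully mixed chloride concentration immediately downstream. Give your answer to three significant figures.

Mixed concentration C = ΣQC/ΣQ = (2.910·20.00 + 0.5100·2390) / 3.420 = 1277/3.420 = 373.4 mg/L.

373 mg/L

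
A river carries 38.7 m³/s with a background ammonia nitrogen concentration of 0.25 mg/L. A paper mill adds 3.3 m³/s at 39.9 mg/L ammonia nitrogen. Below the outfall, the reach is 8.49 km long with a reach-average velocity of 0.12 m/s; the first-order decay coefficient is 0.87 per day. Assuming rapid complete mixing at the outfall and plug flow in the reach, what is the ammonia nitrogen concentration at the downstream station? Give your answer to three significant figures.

1.65 mg/L

Mass balance: C = (38.70·0.2500 + 3.300·39.90) / 42.00 = 141.3/42.00 = 3.365 mg/L.
Travel time t = 8.49·1000 / 0.12 = 70750 s = 19.65 h.
First-order decay: C = 3.365·exp(−k·t) = 3.365·0.4905 = 1.651 mg/L.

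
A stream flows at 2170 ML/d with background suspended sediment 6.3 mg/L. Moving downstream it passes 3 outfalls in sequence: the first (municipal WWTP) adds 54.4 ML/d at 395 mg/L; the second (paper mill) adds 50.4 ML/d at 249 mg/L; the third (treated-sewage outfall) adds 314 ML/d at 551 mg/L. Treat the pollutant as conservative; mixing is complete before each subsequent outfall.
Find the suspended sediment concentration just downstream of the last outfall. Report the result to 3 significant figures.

85.3 mg/L

Below outfall 1: Q → 2224 ML/d, C = (2170·6.300 + 54.40·395.0)/2224 = 15.81 mg/L.
Below outfall 2: Q → 2275 ML/d, C = (2224·15.81 + 50.40·249.0)/2275 = 20.97 mg/L.
Below outfall 3: Q → 2589 ML/d, C = (2275·20.97 + 314.0·551.0)/2589 = 85.26 mg/L.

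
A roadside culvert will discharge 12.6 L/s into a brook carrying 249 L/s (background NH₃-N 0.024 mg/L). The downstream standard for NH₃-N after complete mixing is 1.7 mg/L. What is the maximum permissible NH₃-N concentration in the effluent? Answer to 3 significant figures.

34.8 mg/L

At the limit, (Qr·Cr + Qe·Cₑ)/(Qr + Qe) = 1.7:
Cₑ = (261.6·1.7 − 249.0·0.02400) / 12.60 = 34.82 mg/L.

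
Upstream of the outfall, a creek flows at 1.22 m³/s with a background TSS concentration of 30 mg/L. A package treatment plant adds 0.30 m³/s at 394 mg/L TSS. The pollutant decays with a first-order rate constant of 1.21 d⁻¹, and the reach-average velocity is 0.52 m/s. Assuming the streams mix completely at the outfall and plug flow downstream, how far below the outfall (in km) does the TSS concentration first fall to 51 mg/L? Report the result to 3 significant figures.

Mass balance: C = (1.220·30.00 + 0.3000·394.0) / 1.520 = 154.8/1.520 = 101.8 mg/L.
Set 101.8·exp(−k·t) = 51 → t = ln(101.8/51)/k = 49380 s = 13.72 h.
Distance = v·t = 0.52·49380 = 25680 m = 25.68 km.

25.7 km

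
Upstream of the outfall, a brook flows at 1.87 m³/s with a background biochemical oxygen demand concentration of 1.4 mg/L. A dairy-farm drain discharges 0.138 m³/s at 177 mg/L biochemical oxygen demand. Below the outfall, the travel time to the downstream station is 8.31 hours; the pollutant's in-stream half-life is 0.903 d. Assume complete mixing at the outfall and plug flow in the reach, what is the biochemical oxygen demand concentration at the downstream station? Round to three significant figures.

Mass balance: C = (1.870·1.400 + 0.1380·177.0) / 2.008 = 27.04/2.008 = 13.47 mg/L.
Half-life 0.903 d → k = ln 2 / 0.903 = 0.7676 d⁻¹.
Decay over the reach: 13.47·exp(−kt) = 13.47·0.7666 = 10.32 mg/L.

10.3 mg/L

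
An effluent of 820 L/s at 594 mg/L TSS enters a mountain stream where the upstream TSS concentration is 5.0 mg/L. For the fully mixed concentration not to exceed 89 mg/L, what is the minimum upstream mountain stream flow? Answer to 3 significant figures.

4930 L/s

Set C_mix = 89: (Q·5.000 + 820.0·594.0) / (Q + 820.0) = 89
→ Q = 820.0·(594.0 − 89)/(89 − 5.000) = 4930 L/s.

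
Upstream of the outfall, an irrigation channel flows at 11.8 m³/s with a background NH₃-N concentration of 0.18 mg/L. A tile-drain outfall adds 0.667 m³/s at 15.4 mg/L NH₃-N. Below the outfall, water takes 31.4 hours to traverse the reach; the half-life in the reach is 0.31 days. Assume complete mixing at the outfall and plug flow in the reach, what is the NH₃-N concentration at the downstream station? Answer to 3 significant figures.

After mixing, C = (11.80·0.1800 + 0.6670·15.40) / 12.47 = 12.40/12.47 = 0.9943 mg/L.
Half-life 0.31 d → k = ln 2 / 0.31 = 2.236 d⁻¹.
Decay over the reach: 0.9943·exp(−kt) = 0.9943·0.05364 = 0.05334 mg/L.

0.0533 mg/L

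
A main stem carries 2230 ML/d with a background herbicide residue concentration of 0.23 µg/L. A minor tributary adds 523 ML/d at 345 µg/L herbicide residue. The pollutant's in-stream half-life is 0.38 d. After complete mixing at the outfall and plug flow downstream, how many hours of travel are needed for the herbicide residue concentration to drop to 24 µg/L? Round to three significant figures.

13.3 h

Conservation of mass: C = (2230·0.2300 + 523.0·345.0) / 2753 = 180900/2753 = 65.73 µg/L.
Half-life 0.38 d → k = ln 2 / 0.38 = 1.824 d⁻¹.
65.73·exp(−k·t) = 24 → t = ln(65.73/24)/k = 47720 s = 13.26 h.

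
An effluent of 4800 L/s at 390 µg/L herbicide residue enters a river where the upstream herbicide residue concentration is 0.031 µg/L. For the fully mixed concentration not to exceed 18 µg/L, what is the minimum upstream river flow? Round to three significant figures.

99400 L/s

Set C_mix = 18: (Q·0.03100 + 4800·390.0) / (Q + 4800) = 18
→ Q = 4800·(390.0 − 18)/(18 − 0.03100) = 99370 L/s.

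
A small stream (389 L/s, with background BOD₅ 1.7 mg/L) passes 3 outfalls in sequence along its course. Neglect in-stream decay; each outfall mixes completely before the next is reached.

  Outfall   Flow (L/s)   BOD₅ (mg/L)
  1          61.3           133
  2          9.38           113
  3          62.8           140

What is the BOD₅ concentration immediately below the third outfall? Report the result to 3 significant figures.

After outfall 1: Q = 389.0 + 61.30 = 450.3 L/s; C = (389.0·1.700 + 61.30·133.0)/450.3 = 19.57 mg/L.
After outfall 2: Q = 450.3 + 9.380 = 459.7 L/s; C = (450.3·19.57 + 9.380·113.0)/459.7 = 21.48 mg/L.
After outfall 3: Q = 459.7 + 62.80 = 522.5 L/s; C = (459.7·21.48 + 62.80·140.0)/522.5 = 35.73 mg/L.

35.7 mg/L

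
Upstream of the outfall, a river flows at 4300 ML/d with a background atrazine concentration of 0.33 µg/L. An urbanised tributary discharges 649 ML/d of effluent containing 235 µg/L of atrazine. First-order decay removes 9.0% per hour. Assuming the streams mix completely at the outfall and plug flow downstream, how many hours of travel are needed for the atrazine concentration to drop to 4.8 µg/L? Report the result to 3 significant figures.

After mixing, C = (4300·0.3300 + 649.0·235.0) / 4949 = 153900/4949 = 31.10 µg/L.
9.0%/h lost → k = −ln(1 − 0.09) = 0.09431 h⁻¹.
31.10·exp(−k·t) = 4.8 → t = ln(31.10/4.8)/k = 71330 s = 19.81 h.

19.8 h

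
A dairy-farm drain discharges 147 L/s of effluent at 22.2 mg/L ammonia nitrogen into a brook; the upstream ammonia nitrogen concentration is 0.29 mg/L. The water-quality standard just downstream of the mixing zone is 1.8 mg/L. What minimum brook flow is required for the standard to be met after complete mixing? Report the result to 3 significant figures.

Set C_mix = 1.8: (Q·0.2900 + 147.0·22.20) / (Q + 147.0) = 1.8
→ Q = 147.0·(22.20 − 1.8)/(1.8 − 0.2900) = 1986 L/s.

1990 L/s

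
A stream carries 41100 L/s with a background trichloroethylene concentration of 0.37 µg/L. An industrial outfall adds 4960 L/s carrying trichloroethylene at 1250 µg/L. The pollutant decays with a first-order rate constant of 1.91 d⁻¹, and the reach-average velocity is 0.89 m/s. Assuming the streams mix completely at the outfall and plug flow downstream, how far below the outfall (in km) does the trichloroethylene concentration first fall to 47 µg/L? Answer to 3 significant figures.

42.5 km

Mass balance: C = (41100·0.3700 + 4960·1250) / 46060 = 6215000/46060 = 134.9 µg/L.
Set 134.9·exp(−k·t) = 47 → t = ln(134.9/47)/k = 47710 s = 13.25 h.
Distance = v·t = 0.89·47710 = 42460 m = 42.46 km.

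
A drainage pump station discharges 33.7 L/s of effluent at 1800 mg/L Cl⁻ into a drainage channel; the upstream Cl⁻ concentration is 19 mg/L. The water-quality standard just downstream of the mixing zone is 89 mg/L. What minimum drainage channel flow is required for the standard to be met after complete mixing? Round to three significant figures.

824 L/s

Set C_mix = 89: (Q·19.00 + 33.70·1800) / (Q + 33.70) = 89
→ Q = 33.70·(1800 − 89)/(89 − 19.00) = 823.7 L/s.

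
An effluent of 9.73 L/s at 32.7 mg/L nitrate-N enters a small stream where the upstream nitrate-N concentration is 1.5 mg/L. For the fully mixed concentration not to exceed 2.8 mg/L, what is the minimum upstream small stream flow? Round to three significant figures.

Set C_mix = 2.8: (Q·1.500 + 9.730·32.70) / (Q + 9.730) = 2.8
→ Q = 9.730·(32.70 − 2.8)/(2.8 − 1.500) = 223.8 L/s.

224 L/s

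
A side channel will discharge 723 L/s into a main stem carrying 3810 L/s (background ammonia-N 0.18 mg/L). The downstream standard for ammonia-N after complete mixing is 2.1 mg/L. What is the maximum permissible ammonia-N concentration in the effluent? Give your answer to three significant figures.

12.2 mg/L

At the limit, (Qr·Cr + Qe·Cₑ)/(Qr + Qe) = 2.1:
Cₑ = (4533·2.1 − 3810·0.1800) / 723.0 = 12.22 mg/L.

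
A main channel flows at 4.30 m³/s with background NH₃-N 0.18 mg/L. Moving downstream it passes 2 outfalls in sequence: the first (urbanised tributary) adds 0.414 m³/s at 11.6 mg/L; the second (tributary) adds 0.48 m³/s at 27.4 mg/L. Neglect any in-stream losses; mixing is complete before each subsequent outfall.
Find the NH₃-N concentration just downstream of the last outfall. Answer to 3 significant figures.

3.61 mg/L

Below outfall 1: Q → 4.714 m³/s, C = (4.300·0.1800 + 0.4140·11.60)/4.714 = 1.183 mg/L.
Below outfall 2: Q → 5.194 m³/s, C = (4.714·1.183 + 0.4800·27.40)/5.194 = 3.606 mg/L.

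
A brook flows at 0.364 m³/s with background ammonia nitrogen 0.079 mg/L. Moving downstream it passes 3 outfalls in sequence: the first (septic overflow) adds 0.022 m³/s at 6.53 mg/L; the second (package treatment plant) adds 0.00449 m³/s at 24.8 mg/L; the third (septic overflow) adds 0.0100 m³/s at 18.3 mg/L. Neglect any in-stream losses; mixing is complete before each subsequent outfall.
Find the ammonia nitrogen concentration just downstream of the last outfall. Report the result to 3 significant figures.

Below outfall 1: Q → 0.3860 m³/s, C = (0.3640·0.07900 + 0.02200·6.530)/0.3860 = 0.4467 mg/L.
Below outfall 2: Q → 0.3905 m³/s, C = (0.3860·0.4467 + 0.004490·24.80)/0.3905 = 0.7267 mg/L.
Below outfall 3: Q → 0.4005 m³/s, C = (0.3905·0.7267 + 0.01000·18.30)/0.4005 = 1.165 mg/L.

1.17 mg/L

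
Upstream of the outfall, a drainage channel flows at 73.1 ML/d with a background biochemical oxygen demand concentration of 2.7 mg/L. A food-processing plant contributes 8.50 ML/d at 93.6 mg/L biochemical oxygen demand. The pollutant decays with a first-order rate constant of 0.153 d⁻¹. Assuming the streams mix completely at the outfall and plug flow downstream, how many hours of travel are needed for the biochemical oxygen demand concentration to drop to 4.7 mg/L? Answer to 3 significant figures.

149 h

After mixing, C = (73.10·2.700 + 8.500·93.60) / 81.60 = 993.0/81.60 = 12.17 mg/L.
12.17·exp(−k·t) = 4.7 → t = ln(12.17/4.7)/k = 537200 s = 149.2 h.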